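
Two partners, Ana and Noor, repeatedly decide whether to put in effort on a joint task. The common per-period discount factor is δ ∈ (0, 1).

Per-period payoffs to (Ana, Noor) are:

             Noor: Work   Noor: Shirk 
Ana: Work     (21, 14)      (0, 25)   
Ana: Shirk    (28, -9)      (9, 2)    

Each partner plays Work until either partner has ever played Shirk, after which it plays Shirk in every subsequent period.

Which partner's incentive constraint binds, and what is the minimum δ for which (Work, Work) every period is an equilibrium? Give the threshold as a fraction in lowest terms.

Ana: cooperation gives 21 each period; deviation gives 28 once then 9 forever.
  21/(1−δ) ≥ 28 + 9δ/(1−δ) ⇒ δ ≥ 7/19.
Noor: cooperation gives 14 each period; deviation gives 25 once then 2 forever.
  δ ≥ 11/23.
Both must hold, so the binding constraint is Noor's: δ ≥ 11/23.

Noor; δ ≥ 11/23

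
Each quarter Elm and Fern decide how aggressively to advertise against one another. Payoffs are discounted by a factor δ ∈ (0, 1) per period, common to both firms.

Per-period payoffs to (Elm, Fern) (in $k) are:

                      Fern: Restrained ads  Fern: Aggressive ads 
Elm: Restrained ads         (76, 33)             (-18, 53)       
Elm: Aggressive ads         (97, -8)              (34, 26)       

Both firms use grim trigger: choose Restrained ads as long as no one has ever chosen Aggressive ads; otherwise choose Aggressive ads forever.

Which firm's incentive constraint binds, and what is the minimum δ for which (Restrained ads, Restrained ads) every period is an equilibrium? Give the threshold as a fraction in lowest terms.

For Elm: deviation gain 97−76 = 21, per-period punishment loss 76−34 = 42. IC gives δ ≥ 21/63 = 1/3.
For Fern: gain 20, loss 7 per period, so δ ≥ 20/27.
The tighter constraint is Fern's, so cooperation needs δ ≥ 20/27.

Fern; δ ≥ 20/27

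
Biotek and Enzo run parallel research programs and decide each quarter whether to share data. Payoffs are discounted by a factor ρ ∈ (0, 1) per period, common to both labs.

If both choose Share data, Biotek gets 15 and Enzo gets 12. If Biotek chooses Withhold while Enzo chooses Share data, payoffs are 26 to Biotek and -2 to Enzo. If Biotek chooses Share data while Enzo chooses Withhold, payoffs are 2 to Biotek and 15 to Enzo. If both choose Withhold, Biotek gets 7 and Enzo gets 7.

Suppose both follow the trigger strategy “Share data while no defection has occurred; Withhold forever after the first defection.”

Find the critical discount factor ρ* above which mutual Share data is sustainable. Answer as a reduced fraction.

11/19

For Biotek: deviation gain 26−15 = 11, per-period punishment loss 15−7 = 8. IC gives ρ ≥ 11/19.
For Enzo: gain 3, loss 5 per period, so ρ ≥ 3/8.
The tighter constraint is Biotek's, so cooperation needs ρ ≥ 11/19.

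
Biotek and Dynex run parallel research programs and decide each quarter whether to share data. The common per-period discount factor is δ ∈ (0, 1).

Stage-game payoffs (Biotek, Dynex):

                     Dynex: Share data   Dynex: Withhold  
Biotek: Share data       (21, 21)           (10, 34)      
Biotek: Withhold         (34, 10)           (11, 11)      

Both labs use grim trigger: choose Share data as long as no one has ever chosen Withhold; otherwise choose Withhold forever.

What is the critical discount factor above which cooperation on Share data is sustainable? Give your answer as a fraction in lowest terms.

13/23

21/(1−δ) ≥ 34 + 11δ/(1−δ)
21 ≥ 34 − 23δ
δ ≥ 13/23.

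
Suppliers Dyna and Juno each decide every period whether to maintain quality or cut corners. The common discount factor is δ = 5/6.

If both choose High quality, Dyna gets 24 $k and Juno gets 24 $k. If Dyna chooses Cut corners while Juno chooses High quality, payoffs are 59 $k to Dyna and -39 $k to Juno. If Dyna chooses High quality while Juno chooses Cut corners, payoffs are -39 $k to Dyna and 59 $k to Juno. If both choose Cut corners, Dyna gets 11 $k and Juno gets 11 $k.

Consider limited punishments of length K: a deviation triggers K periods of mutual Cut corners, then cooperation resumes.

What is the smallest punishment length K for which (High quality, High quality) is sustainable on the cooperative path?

Need Σ_{k=1}^{K} δ^k ≥ (59−24)/(24−11) = 2.6923 at δ = 5/6.
At K = 4 the sum is 2.5887 < 2.6923; at K = 5 it is 2.9906 ≥ 2.6923.
So the minimum punishment length is K = 5.

5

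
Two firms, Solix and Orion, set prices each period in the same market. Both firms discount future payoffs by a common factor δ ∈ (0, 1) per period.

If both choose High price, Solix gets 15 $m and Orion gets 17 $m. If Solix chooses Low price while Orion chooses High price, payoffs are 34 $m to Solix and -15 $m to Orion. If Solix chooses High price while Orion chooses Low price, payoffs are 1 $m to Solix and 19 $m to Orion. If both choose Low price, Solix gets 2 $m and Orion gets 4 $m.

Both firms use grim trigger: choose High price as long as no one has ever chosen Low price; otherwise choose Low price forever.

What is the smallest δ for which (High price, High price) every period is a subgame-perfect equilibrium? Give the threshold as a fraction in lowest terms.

19/32

Solix: cooperation gives 15 each period; deviation gives 34 once then 2 forever.
  15/(1−δ) ≥ 34 + 2δ/(1−δ) ⇒ δ ≥ 19/32.
Orion: cooperation gives 17 each period; deviation gives 19 once then 4 forever.
  δ ≥ 2/15.
Both must hold, so the binding constraint is Solix's: δ ≥ 19/32.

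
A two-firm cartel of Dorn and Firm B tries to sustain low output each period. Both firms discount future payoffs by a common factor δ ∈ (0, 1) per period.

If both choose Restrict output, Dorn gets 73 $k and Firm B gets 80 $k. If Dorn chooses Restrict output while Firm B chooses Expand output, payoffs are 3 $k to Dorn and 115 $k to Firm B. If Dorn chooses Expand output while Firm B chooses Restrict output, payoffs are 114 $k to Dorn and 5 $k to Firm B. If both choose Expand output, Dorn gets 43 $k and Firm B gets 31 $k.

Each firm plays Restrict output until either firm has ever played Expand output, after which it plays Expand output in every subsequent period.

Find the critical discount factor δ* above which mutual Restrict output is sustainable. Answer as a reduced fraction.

Dorn's threshold: (114−73)/(114−43) = 41/71.
Firm B's threshold: (115−80)/(115−31) = 5/12.
41/71 > 5/12, so Dorn binds and δ* = 41/71.

41/71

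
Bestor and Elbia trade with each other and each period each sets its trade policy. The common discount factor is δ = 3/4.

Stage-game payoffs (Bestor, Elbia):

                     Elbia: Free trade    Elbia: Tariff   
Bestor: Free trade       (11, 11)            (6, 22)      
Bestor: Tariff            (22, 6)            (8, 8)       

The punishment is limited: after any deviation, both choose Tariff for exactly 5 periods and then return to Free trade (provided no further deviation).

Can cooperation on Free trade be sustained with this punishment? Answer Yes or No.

No

IC: δ+…+δ^5 ≥ (22−11)/(11−8) = 11/3.
At δ = 3/4: partial sum = 2.2881 < 3.6667. Cooperation not sustainable.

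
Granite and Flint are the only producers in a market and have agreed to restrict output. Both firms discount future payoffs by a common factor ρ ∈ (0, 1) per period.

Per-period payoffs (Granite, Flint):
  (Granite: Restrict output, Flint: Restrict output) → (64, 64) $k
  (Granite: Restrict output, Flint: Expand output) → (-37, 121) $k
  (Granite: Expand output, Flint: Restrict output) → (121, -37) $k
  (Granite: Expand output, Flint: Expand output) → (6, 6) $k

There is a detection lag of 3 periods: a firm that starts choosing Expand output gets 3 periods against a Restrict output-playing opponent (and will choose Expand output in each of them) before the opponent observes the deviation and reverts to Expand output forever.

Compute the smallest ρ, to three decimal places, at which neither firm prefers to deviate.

0.791

Deviating for the 3 undetected periods gains 121−64 = 57 per period over cooperation, then loses 64−6 = 58 per period forever once punishment starts.
Gain: 57(1 + ρ + … + ρ^2); loss: 58·ρ^3/(1−ρ).
No profitable deviation ⇔ 57(1−ρ^3) ≤ 58·ρ^3, i.e. ρ^3 ≥ 57/(57+58) = 57/115.
Hence ρ ≥ (57/115)^(1/3) ≈ 0.791.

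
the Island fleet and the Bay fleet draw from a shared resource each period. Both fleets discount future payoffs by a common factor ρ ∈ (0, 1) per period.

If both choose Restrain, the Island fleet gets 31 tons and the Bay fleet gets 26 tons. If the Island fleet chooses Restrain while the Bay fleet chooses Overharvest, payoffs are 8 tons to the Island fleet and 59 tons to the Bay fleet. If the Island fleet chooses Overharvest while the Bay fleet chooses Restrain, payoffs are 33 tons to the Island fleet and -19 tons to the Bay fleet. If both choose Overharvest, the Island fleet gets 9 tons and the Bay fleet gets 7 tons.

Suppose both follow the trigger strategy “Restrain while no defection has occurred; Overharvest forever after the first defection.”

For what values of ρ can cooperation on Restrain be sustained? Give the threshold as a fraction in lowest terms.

the Island fleet: cooperation gives 31 each period; deviation gives 33 once then 9 forever.
  31/(1−ρ) ≥ 33 + 9ρ/(1−ρ) ⇒ ρ ≥ 2/24 = 1/12.
the Bay fleet: cooperation gives 26 each period; deviation gives 59 once then 7 forever.
  ρ ≥ 33/52.
Both must hold, so the binding constraint is the Bay fleet's: ρ ≥ 33/52.

33/52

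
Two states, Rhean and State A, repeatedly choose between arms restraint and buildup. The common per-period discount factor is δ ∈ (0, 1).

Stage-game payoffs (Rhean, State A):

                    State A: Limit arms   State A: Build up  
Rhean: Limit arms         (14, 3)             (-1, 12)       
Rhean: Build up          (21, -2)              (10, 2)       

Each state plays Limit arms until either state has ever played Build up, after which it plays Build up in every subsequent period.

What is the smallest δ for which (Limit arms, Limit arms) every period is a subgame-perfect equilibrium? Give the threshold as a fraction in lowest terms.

9/10

For Rhean: deviation gain 21−14 = 7, per-period punishment loss 14−10 = 4. IC gives δ ≥ 7/11.
For State A: gain 9, loss 1 per period, so δ ≥ 9/10.
The tighter constraint is State A's, so cooperation needs δ ≥ 9/10.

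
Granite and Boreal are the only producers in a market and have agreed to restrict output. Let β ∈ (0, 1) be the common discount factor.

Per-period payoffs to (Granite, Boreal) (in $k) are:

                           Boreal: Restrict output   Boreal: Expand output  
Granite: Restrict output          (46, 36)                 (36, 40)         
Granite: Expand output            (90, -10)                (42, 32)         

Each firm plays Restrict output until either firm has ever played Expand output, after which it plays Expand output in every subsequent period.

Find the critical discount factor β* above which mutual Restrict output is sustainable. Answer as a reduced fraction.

For Granite: deviation gain 90−46 = 44, per-period punishment loss 46−42 = 4. IC gives β ≥ 44/48 = 11/12.
For Boreal: gain 4, loss 4 per period, so β ≥ 4/8 = 1/2.
The tighter constraint is Granite's, so cooperation needs β ≥ 11/12.

11/12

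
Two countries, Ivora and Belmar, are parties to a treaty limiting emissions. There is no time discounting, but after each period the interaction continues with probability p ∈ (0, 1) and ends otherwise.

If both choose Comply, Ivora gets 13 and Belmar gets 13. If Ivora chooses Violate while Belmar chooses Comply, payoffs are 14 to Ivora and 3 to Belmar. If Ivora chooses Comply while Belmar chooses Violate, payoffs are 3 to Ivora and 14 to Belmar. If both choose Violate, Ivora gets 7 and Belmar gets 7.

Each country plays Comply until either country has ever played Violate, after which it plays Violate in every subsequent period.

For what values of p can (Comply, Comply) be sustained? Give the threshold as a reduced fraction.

1/7

With no time discounting, the continuation probability p plays the role of the discount factor.
Grim-trigger IC: 13/(1−p) ≥ 14 + 7p/(1−p) ⇒ p ≥ (14−13)/(14−7) = 1/7.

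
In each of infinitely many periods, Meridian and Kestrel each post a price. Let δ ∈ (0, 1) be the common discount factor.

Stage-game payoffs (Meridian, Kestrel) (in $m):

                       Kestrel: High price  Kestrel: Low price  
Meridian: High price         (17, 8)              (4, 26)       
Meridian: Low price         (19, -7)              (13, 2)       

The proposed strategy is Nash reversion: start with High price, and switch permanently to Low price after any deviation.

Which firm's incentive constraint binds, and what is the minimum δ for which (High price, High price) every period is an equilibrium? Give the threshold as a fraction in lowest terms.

Meridian's threshold: (19−17)/(19−13) = 1/3.
Kestrel's threshold: (26−8)/(26−2) = 3/4.
1/3 < 3/4, so Kestrel binds and δ* = 3/4.

Kestrel; δ ≥ 3/4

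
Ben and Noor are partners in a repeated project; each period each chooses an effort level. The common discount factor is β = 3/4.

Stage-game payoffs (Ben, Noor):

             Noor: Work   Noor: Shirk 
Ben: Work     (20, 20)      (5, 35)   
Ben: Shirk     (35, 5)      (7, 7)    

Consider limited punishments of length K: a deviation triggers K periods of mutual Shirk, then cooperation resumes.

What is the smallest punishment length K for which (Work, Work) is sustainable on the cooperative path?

Need Σ_{k=1}^{K} β^k ≥ (35−20)/(20−7) = 1.1538 at β = 3/4.
At K = 1 the sum is 0.7500 < 1.1538; at K = 2 it is 1.3125 ≥ 1.1538.
So the minimum punishment length is K = 2.

2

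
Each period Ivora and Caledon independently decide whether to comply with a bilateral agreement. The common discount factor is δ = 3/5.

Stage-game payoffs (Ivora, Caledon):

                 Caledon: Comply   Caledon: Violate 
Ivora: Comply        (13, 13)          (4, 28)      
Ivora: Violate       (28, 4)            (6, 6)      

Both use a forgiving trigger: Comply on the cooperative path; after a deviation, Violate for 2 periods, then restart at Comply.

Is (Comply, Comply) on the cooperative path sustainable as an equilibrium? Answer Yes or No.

No

A one-shot deviation gives 28 now, then 6 for 2 periods, then back to 13.
Gain from deviating: (28−13) today; loss: (13−6) in each of the next 2 periods.
No-deviation condition: (13−6)(δ+…+δ^2) ≥ 28−13, i.e. δ+…+δ^2 ≥ 15/7.
At δ = 3/5: δ+…+δ^2 = 0.9600 < 2.1429.
So cooperation is not sustainable.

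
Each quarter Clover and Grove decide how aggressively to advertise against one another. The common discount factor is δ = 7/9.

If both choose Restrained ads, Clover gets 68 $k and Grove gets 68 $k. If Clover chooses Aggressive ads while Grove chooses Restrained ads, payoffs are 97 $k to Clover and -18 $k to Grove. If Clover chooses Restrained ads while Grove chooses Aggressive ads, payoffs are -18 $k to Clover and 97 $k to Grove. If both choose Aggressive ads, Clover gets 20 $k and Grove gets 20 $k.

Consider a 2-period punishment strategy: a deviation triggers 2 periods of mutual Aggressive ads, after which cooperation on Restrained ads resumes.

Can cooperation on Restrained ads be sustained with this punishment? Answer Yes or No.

Yes

A one-shot deviation gives 97 now, then 20 for 2 periods, then back to 68.
Gain from deviating: (97−68) today; loss: (68−20) in each of the next 2 periods.
No-deviation condition: (68−20)(δ+…+δ^2) ≥ 97−68, i.e. δ+…+δ^2 ≥ 29/48.
At δ = 7/9: δ+…+δ^2 = 1.3827 ≥ 0.6042.
So cooperation is sustainable.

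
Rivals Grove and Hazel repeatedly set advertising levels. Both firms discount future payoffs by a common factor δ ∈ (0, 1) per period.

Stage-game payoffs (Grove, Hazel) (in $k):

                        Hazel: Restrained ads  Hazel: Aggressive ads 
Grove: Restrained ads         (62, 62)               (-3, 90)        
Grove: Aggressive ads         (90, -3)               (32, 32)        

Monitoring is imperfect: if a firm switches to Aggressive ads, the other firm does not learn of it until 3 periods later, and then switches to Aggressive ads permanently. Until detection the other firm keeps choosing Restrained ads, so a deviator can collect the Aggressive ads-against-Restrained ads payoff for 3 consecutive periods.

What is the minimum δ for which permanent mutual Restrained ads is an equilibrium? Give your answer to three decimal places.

0.784

The best deviation is to choose Aggressive ads for all 3 undetected periods, earning 90 each, then 32 forever once detected.
Deviation value: 90(1−δ^3)/(1−δ) + 32δ^3/(1−δ); cooperation value: 62/(1−δ).
IC: 62 ≥ 90(1−δ^3) + 32δ^3 = 90 − 58δ^3.
So δ^3 ≥ 28/58 = 14/29, giving δ ≥ (14/29)^(1/3) ≈ 0.784.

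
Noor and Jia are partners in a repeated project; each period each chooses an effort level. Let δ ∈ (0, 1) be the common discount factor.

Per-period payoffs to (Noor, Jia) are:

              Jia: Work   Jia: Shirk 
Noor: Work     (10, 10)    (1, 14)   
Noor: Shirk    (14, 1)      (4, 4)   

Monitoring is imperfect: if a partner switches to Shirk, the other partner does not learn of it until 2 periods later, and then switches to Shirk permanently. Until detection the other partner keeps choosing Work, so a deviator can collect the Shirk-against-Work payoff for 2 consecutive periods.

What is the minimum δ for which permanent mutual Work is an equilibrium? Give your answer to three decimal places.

0.632

Deviating for the 2 undetected periods gains 14−10 = 4 per period over cooperation, then loses 10−4 = 6 per period forever once punishment starts.
Gain: 4(1 + δ + … + δ^1); loss: 6·δ^2/(1−δ).
No profitable deviation ⇔ 4(1−δ^2) ≤ 6·δ^2, i.e. δ^2 ≥ 4/(4+6) = 2/5.
Hence δ ≥ (2/5)^(1/2) ≈ 0.632.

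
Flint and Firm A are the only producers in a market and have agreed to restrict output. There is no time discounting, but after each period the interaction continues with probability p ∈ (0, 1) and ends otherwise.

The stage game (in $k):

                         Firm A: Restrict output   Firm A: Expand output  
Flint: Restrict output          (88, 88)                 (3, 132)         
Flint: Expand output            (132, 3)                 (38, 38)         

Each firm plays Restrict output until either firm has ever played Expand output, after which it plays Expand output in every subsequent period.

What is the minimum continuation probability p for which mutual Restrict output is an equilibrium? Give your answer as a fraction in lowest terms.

With no time discounting, the continuation probability p plays the role of the discount factor.
Grim-trigger IC: 88/(1−p) ≥ 132 + 38p/(1−p) ⇒ p ≥ (132−88)/(132−38) = 22/47.

22/47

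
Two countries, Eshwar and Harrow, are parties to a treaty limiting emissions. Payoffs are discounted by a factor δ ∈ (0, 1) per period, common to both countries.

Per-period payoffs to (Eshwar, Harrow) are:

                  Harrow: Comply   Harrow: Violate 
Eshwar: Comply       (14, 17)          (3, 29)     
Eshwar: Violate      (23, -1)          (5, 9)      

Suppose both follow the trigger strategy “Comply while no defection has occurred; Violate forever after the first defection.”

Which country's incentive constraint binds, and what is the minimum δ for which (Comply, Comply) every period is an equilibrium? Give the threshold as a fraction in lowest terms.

Harrow; δ ≥ 3/5

Eshwar's threshold: (23−14)/(23−5) = 1/2.
Harrow's threshold: (29−17)/(29−9) = 3/5.
1/2 < 3/5, so Harrow binds and δ* = 3/5.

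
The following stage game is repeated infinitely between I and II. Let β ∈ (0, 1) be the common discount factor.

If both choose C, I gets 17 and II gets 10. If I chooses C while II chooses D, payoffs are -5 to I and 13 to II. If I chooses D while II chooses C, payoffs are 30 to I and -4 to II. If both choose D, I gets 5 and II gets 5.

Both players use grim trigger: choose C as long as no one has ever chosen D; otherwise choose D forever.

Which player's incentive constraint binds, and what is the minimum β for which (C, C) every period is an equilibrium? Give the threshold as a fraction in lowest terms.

For I: deviation gain 30−17 = 13, per-period punishment loss 17−5 = 12. IC gives β ≥ 13/25.
For II: gain 3, loss 5 per period, so β ≥ 3/8.
The tighter constraint is I's, so cooperation needs β ≥ 13/25.

I; β ≥ 13/25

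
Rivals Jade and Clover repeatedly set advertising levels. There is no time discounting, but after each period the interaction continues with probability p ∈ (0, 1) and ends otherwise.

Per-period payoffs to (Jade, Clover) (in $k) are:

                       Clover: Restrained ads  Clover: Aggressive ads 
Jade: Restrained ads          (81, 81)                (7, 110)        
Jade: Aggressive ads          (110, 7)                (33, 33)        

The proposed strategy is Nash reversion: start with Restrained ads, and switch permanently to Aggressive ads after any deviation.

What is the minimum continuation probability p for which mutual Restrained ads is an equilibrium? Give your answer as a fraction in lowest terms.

With no time discounting, the continuation probability p plays the role of the discount factor.
Grim-trigger IC: 81/(1−p) ≥ 110 + 33p/(1−p) ⇒ p ≥ (110−81)/(110−33) = 29/77.

29/77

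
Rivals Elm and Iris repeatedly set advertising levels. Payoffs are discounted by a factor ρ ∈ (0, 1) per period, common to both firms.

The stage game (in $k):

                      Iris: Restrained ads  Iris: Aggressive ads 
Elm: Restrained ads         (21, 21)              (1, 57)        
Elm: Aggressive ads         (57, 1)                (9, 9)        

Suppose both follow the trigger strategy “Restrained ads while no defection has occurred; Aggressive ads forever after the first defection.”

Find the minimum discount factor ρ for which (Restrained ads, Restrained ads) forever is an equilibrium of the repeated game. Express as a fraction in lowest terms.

3/4

21/(1−ρ) ≥ 57 + 9ρ/(1−ρ)
21 ≥ 57 − 48ρ
ρ ≥ 36/48 = 3/4.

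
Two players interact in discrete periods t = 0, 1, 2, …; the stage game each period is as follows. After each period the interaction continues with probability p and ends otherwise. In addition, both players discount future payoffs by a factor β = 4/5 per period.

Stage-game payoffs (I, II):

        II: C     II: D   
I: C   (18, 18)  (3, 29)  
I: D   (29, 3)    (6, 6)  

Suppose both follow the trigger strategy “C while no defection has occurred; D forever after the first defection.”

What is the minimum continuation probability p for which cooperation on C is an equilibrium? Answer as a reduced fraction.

Expected continuation weight on next period's payoff is β·p = 4/5·p, which plays the role of the discount factor.
Cooperation requires 4/5·p ≥ (29−18)/(29−6) = 11/23, hence p ≥ 55/92.

55/92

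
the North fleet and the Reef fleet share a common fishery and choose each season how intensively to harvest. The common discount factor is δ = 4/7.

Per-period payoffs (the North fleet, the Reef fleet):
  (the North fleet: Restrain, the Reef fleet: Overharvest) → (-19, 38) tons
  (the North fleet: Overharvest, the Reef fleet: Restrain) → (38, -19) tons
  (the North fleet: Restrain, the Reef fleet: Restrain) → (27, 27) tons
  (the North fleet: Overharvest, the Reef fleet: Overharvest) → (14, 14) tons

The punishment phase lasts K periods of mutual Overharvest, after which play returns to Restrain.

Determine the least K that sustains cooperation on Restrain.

2

Need Σ_{k=1}^{K} δ^k ≥ (38−27)/(27−14) = 0.8462 at δ = 4/7.
At K = 1 the sum is 0.5714 < 0.8462; at K = 2 it is 0.8980 ≥ 0.8462.
So the minimum punishment length is K = 2.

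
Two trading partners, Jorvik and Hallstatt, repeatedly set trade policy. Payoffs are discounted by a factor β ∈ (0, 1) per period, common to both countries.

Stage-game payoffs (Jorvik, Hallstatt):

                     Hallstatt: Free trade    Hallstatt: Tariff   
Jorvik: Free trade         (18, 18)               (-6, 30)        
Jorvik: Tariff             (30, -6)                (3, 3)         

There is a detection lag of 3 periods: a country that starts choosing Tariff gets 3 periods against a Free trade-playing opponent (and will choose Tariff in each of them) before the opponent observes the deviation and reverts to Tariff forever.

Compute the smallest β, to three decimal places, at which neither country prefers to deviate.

0.763

Deviating for the 3 undetected periods gains 30−18 = 12 per period over cooperation, then loses 18−3 = 15 per period forever once punishment starts.
Gain: 12(1 + β + … + β^2); loss: 15·β^3/(1−β).
No profitable deviation ⇔ 12(1−β^3) ≤ 15·β^3, i.e. β^3 ≥ 12/(12+15) = 4/9.
Hence β ≥ (4/9)^(1/3) ≈ 0.763.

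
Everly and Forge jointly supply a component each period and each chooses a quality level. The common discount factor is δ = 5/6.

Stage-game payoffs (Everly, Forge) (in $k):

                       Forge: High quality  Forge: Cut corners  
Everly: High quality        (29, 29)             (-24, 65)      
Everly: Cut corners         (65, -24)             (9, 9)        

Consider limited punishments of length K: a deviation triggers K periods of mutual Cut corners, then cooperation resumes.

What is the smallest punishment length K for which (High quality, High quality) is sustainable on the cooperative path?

Need Σ_{k=1}^{K} δ^k ≥ (65−29)/(29−9) = 1.8000 at δ = 5/6.
At K = 2 the sum is 1.5278 < 1.8000; at K = 3 it is 2.1065 ≥ 1.8000.
So the minimum punishment length is K = 3.

3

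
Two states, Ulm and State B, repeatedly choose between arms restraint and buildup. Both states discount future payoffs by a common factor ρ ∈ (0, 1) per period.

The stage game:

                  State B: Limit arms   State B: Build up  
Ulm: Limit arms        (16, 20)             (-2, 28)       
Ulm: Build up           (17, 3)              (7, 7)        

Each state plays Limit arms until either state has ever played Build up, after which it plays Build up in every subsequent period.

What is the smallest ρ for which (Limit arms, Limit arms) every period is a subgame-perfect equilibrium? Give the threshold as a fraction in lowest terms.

8/21

Ulm's threshold: (17−16)/(17−7) = 1/10.
State B's threshold: (28−20)/(28−7) = 8/21.
1/10 < 8/21, so State B binds and ρ* = 8/21.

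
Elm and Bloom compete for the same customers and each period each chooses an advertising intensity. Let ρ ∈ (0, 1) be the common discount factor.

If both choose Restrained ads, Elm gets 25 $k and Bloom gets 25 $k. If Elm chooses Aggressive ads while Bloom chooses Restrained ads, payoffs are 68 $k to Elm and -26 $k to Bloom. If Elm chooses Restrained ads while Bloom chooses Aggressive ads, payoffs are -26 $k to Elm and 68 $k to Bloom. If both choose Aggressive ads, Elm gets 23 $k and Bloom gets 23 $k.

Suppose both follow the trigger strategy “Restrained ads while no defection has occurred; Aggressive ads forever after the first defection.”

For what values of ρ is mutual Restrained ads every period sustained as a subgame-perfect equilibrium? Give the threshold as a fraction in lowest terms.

43/45

Cooperation forever yields 25 each period: 25/(1−ρ).
Deviating yields 68 once, then 23 forever: 68 + 23ρ/(1−ρ).
No profitable deviation requires 25/(1−ρ) ≥ 68 + 23ρ/(1−ρ).
Multiplying by (1−ρ): 25 ≥ 68(1−ρ) + 23ρ = 68 − 45ρ.
So 45ρ ≥ 43, i.e. ρ ≥ 43/45.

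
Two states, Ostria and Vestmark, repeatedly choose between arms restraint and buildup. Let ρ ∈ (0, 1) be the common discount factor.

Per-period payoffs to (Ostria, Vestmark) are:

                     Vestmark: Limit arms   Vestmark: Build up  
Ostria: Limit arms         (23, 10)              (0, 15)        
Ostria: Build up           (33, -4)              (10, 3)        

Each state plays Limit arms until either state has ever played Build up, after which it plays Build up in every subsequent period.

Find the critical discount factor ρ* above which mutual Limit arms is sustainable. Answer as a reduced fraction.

10/23

Ostria's threshold: (33−23)/(33−10) = 10/23.
Vestmark's threshold: (15−10)/(15−3) = 5/12.
10/23 > 5/12, so Ostria binds and ρ* = 10/23.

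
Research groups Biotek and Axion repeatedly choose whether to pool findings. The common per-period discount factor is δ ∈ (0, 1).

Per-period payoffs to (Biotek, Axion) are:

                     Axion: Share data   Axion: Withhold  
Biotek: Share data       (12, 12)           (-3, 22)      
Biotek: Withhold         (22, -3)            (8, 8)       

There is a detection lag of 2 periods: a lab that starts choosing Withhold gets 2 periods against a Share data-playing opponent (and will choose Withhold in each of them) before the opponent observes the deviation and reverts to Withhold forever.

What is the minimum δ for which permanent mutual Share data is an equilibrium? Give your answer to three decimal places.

0.845

Deviating for the 2 undetected periods gains 22−12 = 10 per period over cooperation, then loses 12−8 = 4 per period forever once punishment starts.
Gain: 10(1 + δ + … + δ^1); loss: 4·δ^2/(1−δ).
No profitable deviation ⇔ 10(1−δ^2) ≤ 4·δ^2, i.e. δ^2 ≥ 10/(10+4) = 5/7.
Hence δ ≥ (5/7)^(1/2) ≈ 0.845.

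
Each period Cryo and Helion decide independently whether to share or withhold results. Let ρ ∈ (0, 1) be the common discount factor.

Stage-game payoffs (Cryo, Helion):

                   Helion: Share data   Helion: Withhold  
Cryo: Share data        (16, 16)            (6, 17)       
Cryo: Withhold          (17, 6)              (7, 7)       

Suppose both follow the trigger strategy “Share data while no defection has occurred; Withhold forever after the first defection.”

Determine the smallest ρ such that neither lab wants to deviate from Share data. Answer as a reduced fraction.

Cooperation forever yields 16 each period: 16/(1−ρ).
Deviating yields 17 once, then 7 forever: 17 + 7ρ/(1−ρ).
No profitable deviation requires 16/(1−ρ) ≥ 17 + 7ρ/(1−ρ).
Multiplying by (1−ρ): 16 ≥ 17(1−ρ) + 7ρ = 17 − 10ρ.
So 10ρ ≥ 1, i.e. ρ ≥ 1/10.

1/10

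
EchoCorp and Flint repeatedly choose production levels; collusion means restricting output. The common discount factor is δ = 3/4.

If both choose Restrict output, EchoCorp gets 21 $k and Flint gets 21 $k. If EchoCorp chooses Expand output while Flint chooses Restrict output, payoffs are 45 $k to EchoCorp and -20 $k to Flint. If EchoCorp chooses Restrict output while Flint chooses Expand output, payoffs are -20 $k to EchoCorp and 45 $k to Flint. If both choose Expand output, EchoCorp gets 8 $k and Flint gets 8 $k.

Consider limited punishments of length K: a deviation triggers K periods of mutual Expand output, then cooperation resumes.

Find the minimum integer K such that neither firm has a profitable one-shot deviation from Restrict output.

Need Σ_{k=1}^{K} δ^k ≥ (45−21)/(21−8) = 1.8462 at δ = 3/4.
At K = 3 the sum is 1.7344 < 1.8462; at K = 4 it is 2.0508 ≥ 1.8462.
So the minimum punishment length is K = 4.

4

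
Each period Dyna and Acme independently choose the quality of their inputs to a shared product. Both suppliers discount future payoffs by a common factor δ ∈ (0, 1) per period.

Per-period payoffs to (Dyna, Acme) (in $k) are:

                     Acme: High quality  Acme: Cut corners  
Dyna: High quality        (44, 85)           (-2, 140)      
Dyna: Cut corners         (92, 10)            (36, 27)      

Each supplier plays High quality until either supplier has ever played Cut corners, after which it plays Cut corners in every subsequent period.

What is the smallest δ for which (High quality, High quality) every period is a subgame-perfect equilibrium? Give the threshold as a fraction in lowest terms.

6/7

Dyna: cooperation gives 44 each period; deviation gives 92 once then 36 forever.
  44/(1−δ) ≥ 92 + 36δ/(1−δ) ⇒ δ ≥ 48/56 = 6/7.
Acme: cooperation gives 85 each period; deviation gives 140 once then 27 forever.
  δ ≥ 55/113.
Both must hold, so the binding constraint is Dyna's: δ ≥ 6/7.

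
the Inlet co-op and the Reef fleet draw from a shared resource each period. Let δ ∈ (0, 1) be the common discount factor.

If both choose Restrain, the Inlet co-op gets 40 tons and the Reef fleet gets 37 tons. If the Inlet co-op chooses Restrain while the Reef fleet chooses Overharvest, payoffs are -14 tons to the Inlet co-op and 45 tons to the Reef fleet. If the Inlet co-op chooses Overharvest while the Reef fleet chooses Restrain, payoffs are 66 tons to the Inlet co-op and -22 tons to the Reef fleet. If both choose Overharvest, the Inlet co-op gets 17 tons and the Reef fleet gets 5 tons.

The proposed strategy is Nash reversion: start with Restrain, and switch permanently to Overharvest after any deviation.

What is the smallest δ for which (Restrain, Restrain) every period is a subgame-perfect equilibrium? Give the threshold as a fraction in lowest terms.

For the Inlet co-op: deviation gain 66−40 = 26, per-period punishment loss 40−17 = 23. IC gives δ ≥ 26/49.
For the Reef fleet: gain 8, loss 32 per period, so δ ≥ 8/40 = 1/5.
The tighter constraint is the Inlet co-op's, so cooperation needs δ ≥ 26/49.

26/49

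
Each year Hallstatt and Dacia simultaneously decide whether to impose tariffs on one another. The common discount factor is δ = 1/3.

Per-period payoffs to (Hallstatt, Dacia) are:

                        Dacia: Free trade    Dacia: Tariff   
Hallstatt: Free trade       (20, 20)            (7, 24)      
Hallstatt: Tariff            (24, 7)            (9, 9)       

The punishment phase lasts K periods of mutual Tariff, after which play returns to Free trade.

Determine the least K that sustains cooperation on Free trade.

Need Σ_{k=1}^{K} δ^k ≥ (24−20)/(20−9) = 0.3636 at δ = 1/3.
At K = 1 the sum is 0.3333 < 0.3636; at K = 2 it is 0.4444 ≥ 0.3636.
So the minimum punishment length is K = 2.

2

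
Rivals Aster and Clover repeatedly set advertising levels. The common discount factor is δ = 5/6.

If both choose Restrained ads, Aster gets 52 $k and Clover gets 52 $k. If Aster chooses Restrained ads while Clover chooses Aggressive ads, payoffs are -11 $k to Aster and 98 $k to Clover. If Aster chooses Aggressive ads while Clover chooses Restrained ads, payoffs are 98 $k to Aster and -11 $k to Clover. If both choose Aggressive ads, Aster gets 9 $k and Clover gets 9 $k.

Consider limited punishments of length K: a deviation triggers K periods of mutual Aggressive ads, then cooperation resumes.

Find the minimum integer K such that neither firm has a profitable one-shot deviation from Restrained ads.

2

Need Σ_{k=1}^{K} δ^k ≥ (98−52)/(52−9) = 1.0698 at δ = 5/6.
At K = 1 the sum is 0.8333 < 1.0698; at K = 2 it is 1.5278 ≥ 1.0698.
So the minimum punishment length is K = 2.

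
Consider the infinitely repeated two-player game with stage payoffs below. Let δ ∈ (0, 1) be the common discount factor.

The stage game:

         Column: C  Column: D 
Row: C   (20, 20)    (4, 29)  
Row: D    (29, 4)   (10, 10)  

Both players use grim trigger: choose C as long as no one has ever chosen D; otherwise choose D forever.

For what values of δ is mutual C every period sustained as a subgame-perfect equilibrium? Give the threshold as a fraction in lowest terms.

9/19

20/(1−δ) ≥ 29 + 10δ/(1−δ)
20 ≥ 29 − 19δ
δ ≥ 9/19.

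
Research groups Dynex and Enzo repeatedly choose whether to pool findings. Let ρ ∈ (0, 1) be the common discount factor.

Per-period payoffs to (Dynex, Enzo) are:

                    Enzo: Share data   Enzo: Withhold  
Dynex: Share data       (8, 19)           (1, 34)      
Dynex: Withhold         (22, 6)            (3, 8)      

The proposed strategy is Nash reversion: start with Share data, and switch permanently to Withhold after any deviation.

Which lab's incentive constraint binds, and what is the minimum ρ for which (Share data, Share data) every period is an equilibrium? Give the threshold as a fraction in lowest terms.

Dynex: cooperation gives 8 each period; deviation gives 22 once then 3 forever.
  8/(1−ρ) ≥ 22 + 3ρ/(1−ρ) ⇒ ρ ≥ 14/19.
Enzo: cooperation gives 19 each period; deviation gives 34 once then 8 forever.
  ρ ≥ 15/26.
Both must hold, so the binding constraint is Dynex's: ρ ≥ 14/19.

Dynex; ρ ≥ 14/19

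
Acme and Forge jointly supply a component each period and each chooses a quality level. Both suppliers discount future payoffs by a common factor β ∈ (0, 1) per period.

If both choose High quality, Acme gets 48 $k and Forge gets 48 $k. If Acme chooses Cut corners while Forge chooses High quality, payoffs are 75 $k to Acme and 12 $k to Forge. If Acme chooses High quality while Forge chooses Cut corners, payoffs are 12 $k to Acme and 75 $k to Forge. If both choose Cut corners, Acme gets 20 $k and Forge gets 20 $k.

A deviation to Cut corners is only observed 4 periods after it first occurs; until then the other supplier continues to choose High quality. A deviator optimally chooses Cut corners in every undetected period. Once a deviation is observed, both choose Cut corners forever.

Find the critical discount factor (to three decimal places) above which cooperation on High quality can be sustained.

0.837

A deviator earns 75 for 4 periods, then 20 forever; cooperating earns 48 forever. Multiplying the IC by (1−β):
48 ≥ 75(1−β^4) + 20β^4, so 55·β^4 ≥ 27 and β^4 ≥ 27/55.
β ≥ (27/55)^(1/4) ≈ 0.837.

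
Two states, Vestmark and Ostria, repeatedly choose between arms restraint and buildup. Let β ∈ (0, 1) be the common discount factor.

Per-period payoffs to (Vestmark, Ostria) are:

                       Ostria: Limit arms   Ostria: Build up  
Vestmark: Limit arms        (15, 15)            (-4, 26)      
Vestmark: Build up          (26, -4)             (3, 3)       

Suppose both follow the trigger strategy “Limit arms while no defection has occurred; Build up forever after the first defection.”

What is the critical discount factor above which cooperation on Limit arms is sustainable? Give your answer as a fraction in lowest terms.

11/23

One-period gain from deviating is 26 − 15 = 11. The loss is 15 − 3 = 12 in every subsequent period, with present value 12·β/(1−β).
Deviation is unprofitable when 12·β/(1−β) ≥ 11, i.e. β/(1−β) ≥ 11/12.
Equivalently β ≥ 11/(11+12) = 11/23.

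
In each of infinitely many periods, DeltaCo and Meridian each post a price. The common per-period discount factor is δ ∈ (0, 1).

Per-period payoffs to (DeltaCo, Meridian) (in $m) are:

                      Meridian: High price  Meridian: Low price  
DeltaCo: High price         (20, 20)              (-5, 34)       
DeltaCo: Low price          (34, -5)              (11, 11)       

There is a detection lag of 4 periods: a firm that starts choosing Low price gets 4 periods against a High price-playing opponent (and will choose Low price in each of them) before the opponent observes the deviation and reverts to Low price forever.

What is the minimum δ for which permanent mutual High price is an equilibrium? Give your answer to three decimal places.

0.883

The best deviation is to choose Low price for all 4 undetected periods, earning 34 each, then 11 forever once detected.
Deviation value: 34(1−δ^4)/(1−δ) + 11δ^4/(1−δ); cooperation value: 20/(1−δ).
IC: 20 ≥ 34(1−δ^4) + 11δ^4 = 34 − 23δ^4.
So δ^4 ≥ 14/23, giving δ ≥ (14/23)^(1/4) ≈ 0.883.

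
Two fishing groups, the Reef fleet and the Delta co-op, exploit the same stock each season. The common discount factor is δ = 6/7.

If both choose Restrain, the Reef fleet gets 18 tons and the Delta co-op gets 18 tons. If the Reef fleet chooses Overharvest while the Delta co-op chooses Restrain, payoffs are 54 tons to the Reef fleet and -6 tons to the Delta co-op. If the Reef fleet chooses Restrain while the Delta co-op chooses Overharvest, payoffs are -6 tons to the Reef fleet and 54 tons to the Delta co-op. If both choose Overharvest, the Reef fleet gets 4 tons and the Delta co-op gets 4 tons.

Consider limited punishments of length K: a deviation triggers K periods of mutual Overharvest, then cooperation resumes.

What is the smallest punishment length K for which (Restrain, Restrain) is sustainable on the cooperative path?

No profitable deviation requires (18−4)(δ+…+δ^K) ≥ 54−18, i.e. δ+…+δ^K ≥ 18/7 ≈ 2.5714.
With δ = 6/7, the partial sums are K=1: 0.8571, K=2: 1.5918, K=3: 2.2216, K=4: 2.7613.
K = 4 is the first length at which the sum reaches 2.5714.

4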